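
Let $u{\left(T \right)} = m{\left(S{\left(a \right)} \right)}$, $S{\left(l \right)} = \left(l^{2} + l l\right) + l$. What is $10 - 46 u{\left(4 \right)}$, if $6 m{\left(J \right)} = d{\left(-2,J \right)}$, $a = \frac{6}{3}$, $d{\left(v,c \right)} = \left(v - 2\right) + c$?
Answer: $-36$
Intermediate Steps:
$d{\left(v,c \right)} = -2 + c + v$ ($d{\left(v,c \right)} = \left(-2 + v\right) + c = -2 + c + v$)
$a = 2$ ($a = 6 \cdot \frac{1}{3} = 2$)
$S{\left(l \right)} = l + 2 l^{2}$ ($S{\left(l \right)} = \left(l^{2} + l^{2}\right) + l = 2 l^{2} + l = l + 2 l^{2}$)
$m{\left(J \right)} = - \frac{2}{3} + \frac{J}{6}$ ($m{\left(J \right)} = \frac{-2 + J - 2}{6} = \frac{-4 + J}{6} = - \frac{2}{3} + \frac{J}{6}$)
$u{\left(T \right)} = 1$ ($u{\left(T \right)} = - \frac{2}{3} + \frac{2 \left(1 + 2 \cdot 2\right)}{6} = - \frac{2}{3} + \frac{2 \left(1 + 4\right)}{6} = - \frac{2}{3} + \frac{2 \cdot 5}{6} = - \frac{2}{3} + \frac{1}{6} \cdot 10 = - \frac{2}{3} + \frac{5}{3} = 1$)
$10 - 46 u{\left(4 \right)} = 10 - 46 = -36$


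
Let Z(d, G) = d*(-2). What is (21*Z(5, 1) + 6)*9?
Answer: -1836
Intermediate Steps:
Z(d, G) = -2*d
(21*Z(5, 1) + 6)*9 = (21*(-2*5) + 6)*9 = (21*(-10) + 6)*9 = (-210 + 6)*9 = -204*9 = -1836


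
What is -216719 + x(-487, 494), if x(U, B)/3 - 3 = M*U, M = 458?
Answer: -885848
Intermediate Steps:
x(U, B) = 9 + 1374*U (x(U, B) = 9 + 3*(458*U) = 9 + 1374*U)
-216719 + x(-487, 494) = -216719 + (9 + 1374*(-487)) = -216719 + (9 - 669138) = -216719 - 669129 = -885848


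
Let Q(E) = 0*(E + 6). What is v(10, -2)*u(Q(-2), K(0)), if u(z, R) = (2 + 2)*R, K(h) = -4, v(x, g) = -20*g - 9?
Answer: -496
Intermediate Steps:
v(x, g) = -9 - 20*g
Q(E) = 0 (Q(E) = 0*(6 + E) = 0)
u(z, R) = 4*R
v(10, -2)*u(Q(-2), K(0)) = (-9 - 20*(-2))*(4*(-4)) = (-9 + 40)*(-16) = 31*(-16) = -496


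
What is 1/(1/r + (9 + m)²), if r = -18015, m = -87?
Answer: 18015/109603259 ≈ 0.00016437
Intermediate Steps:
1/(1/r + (9 + m)²) = 1/(1/(-18015) + (9 - 87)²) = 1/(-1/18015 + (-78)²) = 1/(-1/18015 + 6084) = 1/(109603259/18015) = 18015/109603259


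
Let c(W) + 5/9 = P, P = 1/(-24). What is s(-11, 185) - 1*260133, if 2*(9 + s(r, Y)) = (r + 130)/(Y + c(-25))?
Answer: -203170650/781 ≈ -2.6014e+5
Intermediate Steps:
P = -1/24 ≈ -0.041667
c(W) = -43/72 (c(W) = -5/9 - 1/24 = -43/72)
s(r, Y) = -9 + (130 + r)/(2*(-43/72 + Y)) (s(r, Y) = -9 + ((r + 130)/(Y - 43/72))/2 = -9 + ((130 + r)/(-43/72 + Y))/2 = -9 + (130 + r)/(2*(-43/72 + Y)))
s(-11, 185) - 1*260133 = 9*(563 - 72*185 + 4*(-11))/(-43 + 72*185) - 1*260133 = 9*(563 - 13320 - 44)/(-43 + 13320) - 260133 = 9*(-12801)/13277 - 260133 = 9*(1/13277)*(-12801) - 260133 = -6777/781 - 260133 = -203170650/781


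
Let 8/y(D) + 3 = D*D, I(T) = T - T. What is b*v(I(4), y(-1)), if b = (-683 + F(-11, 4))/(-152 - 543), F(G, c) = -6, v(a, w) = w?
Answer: -2756/695 ≈ -3.9655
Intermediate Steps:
I(T) = 0
y(D) = 8/(-3 + D²) (y(D) = 8/(-3 + D*D) = 8/(-3 + D²))
b = 689/695 (b = (-683 - 6)/(-152 - 543) = -689/(-695) = -689*(-1/695) = 689/695 ≈ 0.99137)
b*v(I(4), y(-1)) = 689*(8/(-3 + (-1)²))/695 = 689*(8/(-3 + 1))/695 = 689*(8/(-2))/695 = 689*(8*(-½))/695 = (689/695)*(-4) = -2756/695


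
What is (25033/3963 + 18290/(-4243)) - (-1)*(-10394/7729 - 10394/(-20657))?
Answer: 3126048165007109/2684649916616577 ≈ 1.1644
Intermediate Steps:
(25033/3963 + 18290/(-4243)) - (-1)*(-10394/7729 - 10394/(-20657)) = (25033*(1/3963) + 18290*(-1/4243)) - (-1)*(-10394*1/7729 - 10394*(-1/20657)) = (25033/3963 - 18290/4243) - (-1)*(-10394/7729 + 10394/20657) = 33731749/16815009 - (-1)*(-134373632)/159657953 = 33731749/16815009 - 1*134373632/159657953 = 33731749/16815009 - 134373632/159657953 = 3126048165007109/2684649916616577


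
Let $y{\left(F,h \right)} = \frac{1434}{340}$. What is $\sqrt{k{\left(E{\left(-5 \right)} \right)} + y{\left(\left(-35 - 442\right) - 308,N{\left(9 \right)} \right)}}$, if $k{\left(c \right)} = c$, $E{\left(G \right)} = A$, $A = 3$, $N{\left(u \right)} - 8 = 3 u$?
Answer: $\frac{\sqrt{208590}}{170} \approx 2.6866$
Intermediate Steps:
$N{\left(u \right)} = 8 + 3 u$
$E{\left(G \right)} = 3$
$y{\left(F,h \right)} = \frac{717}{170}$ ($y{\left(F,h \right)} = 1434 \cdot \frac{1}{340} = \frac{717}{170}$)
$\sqrt{k{\left(E{\left(-5 \right)} \right)} + y{\left(\left(-35 - 442\right) - 308,N{\left(9 \right)} \right)}} = \sqrt{3 + \frac{717}{170}} = \sqrt{\frac{1227}{170}} = \frac{\sqrt{208590}}{170}$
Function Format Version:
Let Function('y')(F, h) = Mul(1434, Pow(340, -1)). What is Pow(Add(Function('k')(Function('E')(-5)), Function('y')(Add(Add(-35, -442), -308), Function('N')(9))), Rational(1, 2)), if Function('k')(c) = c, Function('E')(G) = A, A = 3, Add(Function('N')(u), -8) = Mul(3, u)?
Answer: Mul(Rational(1, 170), Pow(208590, Rational(1, 2))) ≈ 2.6866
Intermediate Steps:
Function('N')(u) = Add(8, Mul(3, u))
Function('E')(G) = 3
Function('y')(F, h) = Rational(717, 170) (Function('y')(F, h) = Mul(1434, Rational(1, 340)) = Rational(717, 170))
Pow(Add(Function('k')(Function('E')(-5)), Function('y')(Add(Add(-35, -442), -308), Function('N')(9))), Rational(1, 2)) = Pow(Add(3, Rational(717, 170)), Rational(1, 2)) = Pow(Rational(1227, 170), Rational(1, 2)) = Mul(Rational(1, 170), Pow(208590, Rational(1, 2)))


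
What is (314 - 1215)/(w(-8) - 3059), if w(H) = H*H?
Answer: 901/2995 ≈ 0.30083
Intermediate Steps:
w(H) = H²
(314 - 1215)/(w(-8) - 3059) = (314 - 1215)/((-8)² - 3059) = -901/(64 - 3059) = -901/(-2995) = -901*(-1/2995) = 901/2995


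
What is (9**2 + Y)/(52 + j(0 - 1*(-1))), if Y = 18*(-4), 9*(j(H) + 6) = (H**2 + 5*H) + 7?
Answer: 81/427 ≈ 0.18970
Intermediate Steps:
j(H) = -47/9 + H**2/9 + 5*H/9 (j(H) = -6 + ((H**2 + 5*H) + 7)/9 = -6 + (7 + H**2 + 5*H)/9 = -6 + (7/9 + H**2/9 + 5*H/9) = -47/9 + H**2/9 + 5*H/9)
Y = -72
(9**2 + Y)/(52 + j(0 - 1*(-1))) = (9**2 - 72)/(52 + (-47/9 + (0 - 1*(-1))**2/9 + 5*(0 - 1*(-1))/9)) = (81 - 72)/(52 + (-47/9 + (0 + 1)**2/9 + 5*(0 + 1)/9)) = 9/(52 + (-47/9 + (1/9)*1**2 + (5/9)*1)) = 9/(52 + (-47/9 + (1/9)*1 + 5/9)) = 9/(52 + (-47/9 + 1/9 + 5/9)) = 9/(52 - 41/9) = 9/(427/9) = (9/427)*9 = 81/427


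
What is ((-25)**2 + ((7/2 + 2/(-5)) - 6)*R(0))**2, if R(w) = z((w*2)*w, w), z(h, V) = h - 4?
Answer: 10131489/25 ≈ 4.0526e+5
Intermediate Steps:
z(h, V) = -4 + h
R(w) = -4 + 2*w**2 (R(w) = -4 + (w*2)*w = -4 + (2*w)*w = -4 + 2*w**2)
((-25)**2 + ((7/2 + 2/(-5)) - 6)*R(0))**2 = ((-25)**2 + ((7/2 + 2/(-5)) - 6)*(-4 + 2*0**2))**2 = (625 + ((7*(1/2) + 2*(-1/5)) - 6)*(-4 + 2*0))**2 = (625 + ((7/2 - 2/5) - 6)*(-4 + 0))**2 = (625 + (31/10 - 6)*(-4))**2 = (625 - 29/10*(-4))**2 = (625 + 58/5)**2 = (3183/5)**2 = 10131489/25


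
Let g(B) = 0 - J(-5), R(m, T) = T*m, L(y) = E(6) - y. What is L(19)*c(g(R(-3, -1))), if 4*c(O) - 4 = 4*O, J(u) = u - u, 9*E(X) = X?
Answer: -55/3 ≈ -18.333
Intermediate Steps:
E(X) = X/9
L(y) = ⅔ - y (L(y) = (⅑)*6 - y = ⅔ - y)
J(u) = 0
g(B) = 0 (g(B) = 0 - 1*0 = 0 + 0 = 0)
c(O) = 1 + O (c(O) = 1 + (4*O)/4 = 1 + O)
L(19)*c(g(R(-3, -1))) = (⅔ - 1*19)*(1 + 0) = (⅔ - 19)*1 = -55/3*1 = -55/3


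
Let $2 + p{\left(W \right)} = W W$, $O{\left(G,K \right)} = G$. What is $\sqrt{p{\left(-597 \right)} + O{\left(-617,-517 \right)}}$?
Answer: $\sqrt{355790} \approx 596.48$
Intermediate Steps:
$p{\left(W \right)} = -2 + W^{2}$ ($p{\left(W \right)} = -2 + W W = -2 + W^{2}$)
$\sqrt{p{\left(-597 \right)} + O{\left(-617,-517 \right)}} = \sqrt{\left(-2 + \left(-597\right)^{2}\right) - 617} = \sqrt{\left(-2 + 356409\right) - 617} = \sqrt{356407 - 617} = \sqrt{355790}$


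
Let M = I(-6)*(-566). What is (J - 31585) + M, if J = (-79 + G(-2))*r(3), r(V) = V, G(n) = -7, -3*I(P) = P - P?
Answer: -31843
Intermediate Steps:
I(P) = 0 (I(P) = -(P - P)/3 = -⅓*0 = 0)
M = 0 (M = 0*(-566) = 0)
J = -258 (J = (-79 - 7)*3 = -86*3 = -258)
(J - 31585) + M = (-258 - 31585) + 0 = -31843 + 0 = -31843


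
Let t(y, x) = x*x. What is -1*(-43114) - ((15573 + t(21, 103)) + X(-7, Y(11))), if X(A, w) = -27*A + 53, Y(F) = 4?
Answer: 16690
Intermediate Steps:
X(A, w) = 53 - 27*A
t(y, x) = x²
-1*(-43114) - ((15573 + t(21, 103)) + X(-7, Y(11))) = -1*(-43114) - ((15573 + 103²) + (53 - 27*(-7))) = 43114 - ((15573 + 10609) + (53 + 189)) = 43114 - (26182 + 242) = 43114 - 1*26424 = 43114 - 26424 = 16690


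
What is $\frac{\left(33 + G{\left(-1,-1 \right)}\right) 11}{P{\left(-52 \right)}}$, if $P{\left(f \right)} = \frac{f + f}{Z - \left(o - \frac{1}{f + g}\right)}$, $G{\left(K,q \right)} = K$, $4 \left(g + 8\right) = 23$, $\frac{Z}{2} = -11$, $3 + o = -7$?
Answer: $\frac{114752}{2821} \approx 40.678$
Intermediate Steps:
$o = -10$ ($o = -3 - 7 = -10$)
$Z = -22$ ($Z = 2 \left(-11\right) = -22$)
$g = - \frac{9}{4}$ ($g = -8 + \frac{1}{4} \cdot 23 = -8 + \frac{23}{4} = - \frac{9}{4} \approx -2.25$)
$P{\left(f \right)} = \frac{2 f}{-12 + \frac{1}{- \frac{9}{4} + f}}$ ($P{\left(f \right)} = \frac{f + f}{-22 + \left(\frac{1}{f - \frac{9}{4}} - -10\right)} = \frac{2 f}{-22 + \left(\frac{1}{- \frac{9}{4} + f} + 10\right)} = \frac{2 f}{-22 + \left(10 + \frac{1}{- \frac{9}{4} + f}\right)} = \frac{2 f}{-12 + \frac{1}{- \frac{9}{4} + f}}$)
$\frac{\left(33 + G{\left(-1,-1 \right)}\right) 11}{P{\left(-52 \right)}} = \frac{\left(33 - 1\right) 11}{\frac{1}{8} \left(-52\right) \frac{1}{-7 + 3 \left(-52\right)} \left(9 - -208\right)} = \frac{32 \cdot 11}{\frac{1}{8} \left(-52\right) \frac{1}{-7 - 156} \left(9 + 208\right)} = \frac{352}{\frac{1}{8} \left(-52\right) \frac{1}{-163} \cdot 217} = \frac{352}{\frac{1}{8} \left(-52\right) \left(- \frac{1}{163}\right) 217} = \frac{352}{\frac{2821}{326}} = 352 \cdot \frac{326}{2821} = \frac{114752}{2821}$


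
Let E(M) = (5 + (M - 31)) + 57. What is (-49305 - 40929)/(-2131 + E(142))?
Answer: 45117/979 ≈ 46.085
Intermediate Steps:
E(M) = 31 + M (E(M) = (5 + (-31 + M)) + 57 = (-26 + M) + 57 = 31 + M)
(-49305 - 40929)/(-2131 + E(142)) = (-49305 - 40929)/(-2131 + (31 + 142)) = -90234/(-2131 + 173) = -90234/(-1958) = -90234*(-1/1958) = 45117/979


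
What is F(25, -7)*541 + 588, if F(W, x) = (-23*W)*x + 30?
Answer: 2194343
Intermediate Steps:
F(W, x) = 30 - 23*W*x (F(W, x) = -23*W*x + 30 = 30 - 23*W*x)
F(25, -7)*541 + 588 = (30 - 23*25*(-7))*541 + 588 = (30 + 4025)*541 + 588 = 4055*541 + 588 = 2193755 + 588 = 2194343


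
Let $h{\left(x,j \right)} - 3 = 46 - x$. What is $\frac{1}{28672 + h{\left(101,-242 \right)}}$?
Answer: $\frac{1}{28620} \approx 3.4941 \cdot 10^{-5}$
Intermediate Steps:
$h{\left(x,j \right)} = 49 - x$ ($h{\left(x,j \right)} = 3 - \left(-46 + x\right) = 49 - x$)
$\frac{1}{28672 + h{\left(101,-242 \right)}} = \frac{1}{28672 + \left(49 - 101\right)} = \frac{1}{28672 - 52} = \frac{1}{28620}$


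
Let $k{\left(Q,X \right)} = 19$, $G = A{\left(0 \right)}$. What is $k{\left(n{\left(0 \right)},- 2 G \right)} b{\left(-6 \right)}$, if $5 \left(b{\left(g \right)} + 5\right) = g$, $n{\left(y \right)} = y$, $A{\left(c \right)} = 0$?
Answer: $- \frac{589}{5} \approx -117.8$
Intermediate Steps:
$G = 0$
$b{\left(g \right)} = -5 + \frac{g}{5}$
$k{\left(n{\left(0 \right)},- 2 G \right)} b{\left(-6 \right)} = 19 \left(-5 + \frac{1}{5} \left(-6\right)\right) = 19 \left(-5 - \frac{6}{5}\right) = 19 \left(- \frac{31}{5}\right) = - \frac{589}{5}$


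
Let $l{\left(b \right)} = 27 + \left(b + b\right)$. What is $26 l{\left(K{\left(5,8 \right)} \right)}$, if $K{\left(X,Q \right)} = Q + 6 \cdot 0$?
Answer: $1118$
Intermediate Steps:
$K{\left(X,Q \right)} = Q$ ($K{\left(X,Q \right)} = Q + 0 = Q$)
$l{\left(b \right)} = 27 + 2 b$
$26 l{\left(K{\left(5,8 \right)} \right)} = 26 \left(27 + 2 \cdot 8\right) = 26 \left(27 + 16\right) = 26 \cdot 43 = 1118$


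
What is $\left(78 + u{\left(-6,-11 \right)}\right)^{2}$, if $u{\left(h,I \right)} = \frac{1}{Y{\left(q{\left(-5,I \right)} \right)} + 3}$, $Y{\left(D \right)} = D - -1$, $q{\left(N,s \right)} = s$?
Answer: $\frac{297025}{49} \approx 6061.7$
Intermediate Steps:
$Y{\left(D \right)} = 1 + D$ ($Y{\left(D \right)} = D + 1 = 1 + D$)
$u{\left(h,I \right)} = \frac{1}{4 + I}$ ($u{\left(h,I \right)} = \frac{1}{\left(1 + I\right) + 3} = \frac{1}{4 + I}$)
$\left(78 + u{\left(-6,-11 \right)}\right)^{2} = \left(78 + \frac{1}{4 - 11}\right)^{2} = \left(78 + \frac{1}{-7}\right)^{2} = \left(78 - \frac{1}{7}\right)^{2} = \left(\frac{545}{7}\right)^{2} = \frac{297025}{49}$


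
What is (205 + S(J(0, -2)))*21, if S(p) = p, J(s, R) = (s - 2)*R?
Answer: 4389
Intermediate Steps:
J(s, R) = R*(-2 + s) (J(s, R) = (-2 + s)*R = R*(-2 + s))
(205 + S(J(0, -2)))*21 = (205 - 2*(-2 + 0))*21 = (205 - 2*(-2))*21 = (205 + 4)*21 = 209*21 = 4389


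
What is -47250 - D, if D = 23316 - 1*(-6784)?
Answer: -77350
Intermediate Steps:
D = 30100 (D = 23316 + 6784 = 30100)
-47250 - D = -47250 - 1*30100 = -47250 - 30100 = -77350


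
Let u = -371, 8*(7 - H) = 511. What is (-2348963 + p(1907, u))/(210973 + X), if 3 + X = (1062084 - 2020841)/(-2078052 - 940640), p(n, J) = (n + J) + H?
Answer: -14172661587183/1273708819994 ≈ -11.127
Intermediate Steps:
H = -455/8 (H = 7 - ⅛*511 = 7 - 511/8 = -455/8 ≈ -56.875)
p(n, J) = -455/8 + J + n (p(n, J) = (n + J) - 455/8 = (J + n) - 455/8 = -455/8 + J + n)
X = -8097319/3018692 (X = -3 + (1062084 - 2020841)/(-2078052 - 940640) = -3 - 958757/(-3018692) = -3 - 958757*(-1/3018692) = -3 + 958757/3018692 = -8097319/3018692 ≈ -2.6824)
(-2348963 + p(1907, u))/(210973 + X) = (-2348963 + (-455/8 - 371 + 1907))/(210973 - 8097319/3018692) = (-2348963 + 11833/8)/(636854409997/3018692) = -18779871/8*3018692/636854409997 = -14172661587183/1273708819994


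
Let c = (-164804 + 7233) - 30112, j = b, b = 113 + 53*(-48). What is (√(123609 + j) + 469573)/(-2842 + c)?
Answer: -469573/190525 - √121178/190525 ≈ -2.4665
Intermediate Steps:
b = -2431 (b = 113 - 2544 = -2431)
j = -2431
c = -187683 (c = -157571 - 30112 = -187683)
(√(123609 + j) + 469573)/(-2842 + c) = (√(123609 - 2431) + 469573)/(-2842 - 187683) = (√121178 + 469573)/(-190525) = (469573 + √121178)*(-1/190525) = -469573/190525 - √121178/190525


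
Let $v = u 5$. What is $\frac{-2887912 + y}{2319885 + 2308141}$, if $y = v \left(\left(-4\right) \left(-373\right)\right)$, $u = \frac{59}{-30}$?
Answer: $- \frac{4353875}{6942039} \approx -0.62718$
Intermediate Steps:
$u = - \frac{59}{30}$ ($u = 59 \left(- \frac{1}{30}\right) = - \frac{59}{30} \approx -1.9667$)
$v = - \frac{59}{6}$ ($v = \left(- \frac{59}{30}\right) 5 = - \frac{59}{6} \approx -9.8333$)
$y = - \frac{44014}{3}$ ($y = - \frac{59 \left(\left(-4\right) \left(-373\right)\right)}{6} = \left(- \frac{59}{6}\right) 1492 = - \frac{44014}{3} \approx -14671.0$)
$\frac{-2887912 + y}{2319885 + 2308141} = \frac{-2887912 - \frac{44014}{3}}{2319885 + 2308141} = - \frac{8707750}{3 \cdot 4628026} = \left(- \frac{8707750}{3}\right) \frac{1}{4628026} = - \frac{4353875}{6942039}$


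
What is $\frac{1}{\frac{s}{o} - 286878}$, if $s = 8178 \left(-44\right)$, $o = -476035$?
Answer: $- \frac{16415}{4709089962} \approx -3.4858 \cdot 10^{-6}$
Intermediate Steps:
$s = -359832$
$\frac{1}{\frac{s}{o} - 286878} = \frac{1}{- \frac{359832}{-476035} - 286878} = \frac{1}{\left(-359832\right) \left(- \frac{1}{476035}\right) - 286878} = \frac{1}{\frac{12408}{16415} - 286878} = \frac{1}{- \frac{4709089962}{16415}} = - \frac{16415}{4709089962}$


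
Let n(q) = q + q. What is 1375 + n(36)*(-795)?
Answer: -55865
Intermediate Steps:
n(q) = 2*q
1375 + n(36)*(-795) = 1375 + (2*36)*(-795) = 1375 + 72*(-795) = 1375 - 57240 = -55865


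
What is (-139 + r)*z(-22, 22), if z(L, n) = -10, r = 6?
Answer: 1330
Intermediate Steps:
(-139 + r)*z(-22, 22) = (-139 + 6)*(-10) = -133*(-10) = 1330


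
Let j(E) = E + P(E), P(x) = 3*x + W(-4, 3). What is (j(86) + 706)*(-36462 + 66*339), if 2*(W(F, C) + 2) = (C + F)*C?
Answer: -14743092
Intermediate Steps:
W(F, C) = -2 + C*(C + F)/2 (W(F, C) = -2 + ((C + F)*C)/2 = -2 + (C*(C + F))/2 = -2 + C*(C + F)/2)
P(x) = -7/2 + 3*x (P(x) = 3*x + (-2 + (1/2)*3**2 + (1/2)*3*(-4)) = 3*x + (-2 + (1/2)*9 - 6) = 3*x + (-2 + 9/2 - 6) = 3*x - 7/2 = -7/2 + 3*x)
j(E) = -7/2 + 4*E (j(E) = E + (-7/2 + 3*E) = -7/2 + 4*E)
(j(86) + 706)*(-36462 + 66*339) = ((-7/2 + 4*86) + 706)*(-36462 + 66*339) = ((-7/2 + 344) + 706)*(-36462 + 22374) = (681/2 + 706)*(-14088) = (2093/2)*(-14088) = -14743092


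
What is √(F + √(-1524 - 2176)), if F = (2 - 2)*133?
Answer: √10*37^(¼)*√I ≈ 5.5149 + 5.5149*I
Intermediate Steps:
F = 0 (F = 0*133 = 0)
√(F + √(-1524 - 2176)) = √(0 + √(-1524 - 2176)) = √(0 + √(-3700)) = √(0 + 10*I*√37) = √(10*I*√37) = √10*37^(¼)*√I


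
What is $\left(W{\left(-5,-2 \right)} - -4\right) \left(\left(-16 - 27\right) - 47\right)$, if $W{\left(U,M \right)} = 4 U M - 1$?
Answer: $-3870$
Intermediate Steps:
$W{\left(U,M \right)} = -1 + 4 M U$ ($W{\left(U,M \right)} = 4 M U - 1 = -1 + 4 M U$)
$\left(W{\left(-5,-2 \right)} - -4\right) \left(\left(-16 - 27\right) - 47\right) = \left(\left(-1 + 4 \left(-2\right) \left(-5\right)\right) - -4\right) \left(\left(-16 - 27\right) - 47\right) = \left(\left(-1 + 40\right) + 4\right) \left(\left(-16 - 27\right) - 47\right) = \left(39 + 4\right) \left(-43 - 47\right) = 43 \left(-90\right) = -3870$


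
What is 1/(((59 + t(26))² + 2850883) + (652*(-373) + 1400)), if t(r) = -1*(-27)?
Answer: 1/2616483 ≈ 3.8219e-7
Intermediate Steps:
t(r) = 27
1/(((59 + t(26))² + 2850883) + (652*(-373) + 1400)) = 1/(((59 + 27)² + 2850883) + (652*(-373) + 1400)) = 1/((86² + 2850883) + (-243196 + 1400)) = 1/((7396 + 2850883) - 241796) = 1/(2858279 - 241796) = 1/2616483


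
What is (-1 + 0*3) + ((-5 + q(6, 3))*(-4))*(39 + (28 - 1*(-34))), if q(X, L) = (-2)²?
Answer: 403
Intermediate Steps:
q(X, L) = 4
(-1 + 0*3) + ((-5 + q(6, 3))*(-4))*(39 + (28 - 1*(-34))) = (-1 + 0*3) + ((-5 + 4)*(-4))*(39 + (28 - 1*(-34))) = (-1 + 0) + (-1*(-4))*(39 + (28 + 34)) = -1 + 4*(39 + 62) = -1 + 4*101 = -1 + 404 = 403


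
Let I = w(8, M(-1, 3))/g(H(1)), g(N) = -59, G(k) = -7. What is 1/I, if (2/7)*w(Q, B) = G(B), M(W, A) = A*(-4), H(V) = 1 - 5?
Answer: 118/49 ≈ 2.4082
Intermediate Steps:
H(V) = -4
M(W, A) = -4*A
w(Q, B) = -49/2 (w(Q, B) = (7/2)*(-7) = -49/2)
I = 49/118 (I = -49/2/(-59) = -49/2*(-1/59) = 49/118 ≈ 0.41525)
1/I = 1/(49/118) = 118/49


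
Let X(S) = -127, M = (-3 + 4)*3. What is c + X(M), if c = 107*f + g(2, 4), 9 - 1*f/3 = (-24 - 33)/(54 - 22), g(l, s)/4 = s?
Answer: 107193/32 ≈ 3349.8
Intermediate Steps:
g(l, s) = 4*s
f = 1035/32 (f = 27 - 3*(-24 - 33)/(54 - 22) = 27 - (-171)/32 = 27 - 3*(-57/32) = 27 + 171/32 = 1035/32 ≈ 32.344)
M = 3 (M = 1*3 = 3)
c = 111257/32 (c = 107*(1035/32) + 4*4 = 110745/32 + 16 = 111257/32 ≈ 3476.8)
c + X(M) = 111257/32 - 127 = 107193/32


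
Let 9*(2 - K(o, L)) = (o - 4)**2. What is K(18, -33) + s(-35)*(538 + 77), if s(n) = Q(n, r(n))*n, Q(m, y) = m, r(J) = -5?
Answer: 6780197/9 ≈ 7.5336e+5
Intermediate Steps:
K(o, L) = 2 - (-4 + o)**2/9 (K(o, L) = 2 - (o - 4)**2/9 = 2 - (-4 + o)**2/9)
s(n) = n**2 (s(n) = n*n = n**2)
K(18, -33) + s(-35)*(538 + 77) = (2 - (-4 + 18)**2/9) + (-35)**2*(538 + 77) = (2 - 1/9*14**2) + 1225*615 = (2 - 1/9*196) + 753375 = (2 - 196/9) + 753375 = -178/9 + 753375 = 6780197/9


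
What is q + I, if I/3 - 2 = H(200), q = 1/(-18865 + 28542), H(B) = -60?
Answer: -1683797/9677 ≈ -174.00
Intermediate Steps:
q = 1/9677 ≈ 0.00010334
I = -174 (I = 6 + 3*(-60) = 6 - 180 = -174)
q + I = 1/9677 - 174 = -1683797/9677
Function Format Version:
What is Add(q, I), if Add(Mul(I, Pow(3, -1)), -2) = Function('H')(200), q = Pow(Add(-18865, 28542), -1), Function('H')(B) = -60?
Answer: Rational(-1683797, 9677) ≈ -174.00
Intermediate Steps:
q = Rational(1, 9677) (q = Pow(9677, -1) = Rational(1, 9677) ≈ 0.00010334)
I = -174 (I = Add(6, Mul(3, -60)) = Add(6, -180) = -174)
Add(q, I) = Add(Rational(1, 9677), -174) = Rational(-1683797, 9677)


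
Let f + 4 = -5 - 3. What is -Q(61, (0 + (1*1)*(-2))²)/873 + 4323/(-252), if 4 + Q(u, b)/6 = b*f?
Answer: -136865/8148 ≈ -16.797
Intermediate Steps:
f = -12 (f = -4 + (-5 - 3) = -4 - 8 = -12)
Q(u, b) = -24 - 72*b (Q(u, b) = -24 + 6*(b*(-12)) = -24 + 6*(-12*b) = -24 - 72*b)
-Q(61, (0 + (1*1)*(-2))²)/873 + 4323/(-252) = -(-24 - 72*(0 + (1*1)*(-2))²)/873 + 4323/(-252) = -(-24 - 72*(0 + 1*(-2))²)*(1/873) + 4323*(-1/252) = -(-24 - 72*(0 - 2)²)*(1/873) - 1441/84 = -(-24 - 72*(-2)²)*(1/873) - 1441/84 = -(-24 - 72*4)*(1/873) - 1441/84 = -(-24 - 288)*(1/873) - 1441/84 = -1*(-312)*(1/873) - 1441/84 = 312*(1/873) - 1441/84 = 104/291 - 1441/84 = -136865/8148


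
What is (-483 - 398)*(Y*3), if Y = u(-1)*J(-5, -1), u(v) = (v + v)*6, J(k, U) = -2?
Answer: -63432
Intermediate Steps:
u(v) = 12*v (u(v) = (2*v)*6 = 12*v)
Y = 24 (Y = (12*(-1))*(-2) = -12*(-2) = 24)
(-483 - 398)*(Y*3) = (-483 - 398)*(24*3) = -881*72 = -63432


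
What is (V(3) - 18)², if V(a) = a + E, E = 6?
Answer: 81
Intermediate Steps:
V(a) = 6 + a (V(a) = a + 6 = 6 + a)
(V(3) - 18)² = ((6 + 3) - 18)² = (9 - 18)² = (-9)² = 81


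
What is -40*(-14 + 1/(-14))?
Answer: 3940/7 ≈ 562.86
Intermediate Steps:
-40*(-14 + 1/(-14)) = -40*(-14 - 1/14) = -40*(-197)/14 = -1*(-3940/7) = 3940/7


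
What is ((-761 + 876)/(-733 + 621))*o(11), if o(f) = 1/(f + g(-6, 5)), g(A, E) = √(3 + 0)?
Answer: -1265/13216 + 115*√3/13216 ≈ -0.080646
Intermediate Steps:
g(A, E) = √3
o(f) = 1/(f + √3)
((-761 + 876)/(-733 + 621))*o(11) = ((-761 + 876)/(-733 + 621))/(11 + √3) = (115/(-112))/(11 + √3) = (115*(-1/112))/(11 + √3) = -115/(112*(11 + √3))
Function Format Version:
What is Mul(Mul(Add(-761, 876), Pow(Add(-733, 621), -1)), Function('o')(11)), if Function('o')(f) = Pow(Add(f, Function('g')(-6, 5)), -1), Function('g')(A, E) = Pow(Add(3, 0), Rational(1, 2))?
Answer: Add(Rational(-1265, 13216), Mul(Rational(115, 13216), Pow(3, Rational(1, 2)))) ≈ -0.080646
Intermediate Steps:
Function('g')(A, E) = Pow(3, Rational(1, 2))
Function('o')(f) = Pow(Add(f, Pow(3, Rational(1, 2))), -1)
Mul(Mul(Add(-761, 876), Pow(Add(-733, 621), -1)), Function('o')(11)) = Mul(Mul(Add(-761, 876), Pow(Add(-733, 621), -1)), Pow(Add(11, Pow(3, Rational(1, 2))), -1)) = Mul(Mul(115, Pow(-112, -1)), Pow(Add(11, Pow(3, Rational(1, 2))), -1)) = Mul(Mul(115, Rational(-1, 112)), Pow(Add(11, Pow(3, Rational(1, 2))), -1)) = Mul(Rational(-115, 112), Pow(Add(11, Pow(3, Rational(1, 2))), -1))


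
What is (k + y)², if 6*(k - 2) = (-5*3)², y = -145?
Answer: 44521/4 ≈ 11130.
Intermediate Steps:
k = 79/2 (k = 2 + (-5*3)²/6 = 2 + (⅙)*(-15)² = 2 + (⅙)*225 = 2 + 75/2 = 79/2 ≈ 39.500)
(k + y)² = (79/2 - 145)² = (-211/2)² = 44521/4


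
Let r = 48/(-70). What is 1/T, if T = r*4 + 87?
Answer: 35/2949 ≈ 0.011868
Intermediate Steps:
r = -24/35 (r = 48*(-1/70) = -24/35 ≈ -0.68571)
T = 2949/35 (T = -24/35*4 + 87 = -96/35 + 87 = 2949/35 ≈ 84.257)
1/T = 1/(2949/35) = 35/2949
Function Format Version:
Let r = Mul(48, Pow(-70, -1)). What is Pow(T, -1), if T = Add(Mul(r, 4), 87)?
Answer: Rational(35, 2949) ≈ 0.011868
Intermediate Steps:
r = Rational(-24, 35) (r = Mul(48, Rational(-1, 70)) = Rational(-24, 35) ≈ -0.68571)
T = Rational(2949, 35) (T = Add(Mul(Rational(-24, 35), 4), 87) = Add(Rational(-96, 35), 87) = Rational(2949, 35) ≈ 84.257)
Pow(T, -1) = Pow(Rational(2949, 35), -1) = Rational(35, 2949)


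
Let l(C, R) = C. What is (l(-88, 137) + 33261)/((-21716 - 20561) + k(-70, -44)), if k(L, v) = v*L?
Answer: -33173/39197 ≈ -0.84631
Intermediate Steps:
k(L, v) = L*v
(l(-88, 137) + 33261)/((-21716 - 20561) + k(-70, -44)) = (-88 + 33261)/((-21716 - 20561) - 70*(-44)) = 33173/(-42277 + 3080) = 33173/(-39197) = 33173*(-1/39197) = -33173/39197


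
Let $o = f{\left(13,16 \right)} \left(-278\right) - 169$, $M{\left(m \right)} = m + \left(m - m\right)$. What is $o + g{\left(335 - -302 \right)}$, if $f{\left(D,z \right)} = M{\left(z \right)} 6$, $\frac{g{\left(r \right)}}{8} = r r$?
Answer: $3219295$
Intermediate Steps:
$M{\left(m \right)} = m$ ($M{\left(m \right)} = m + 0 = m$)
$g{\left(r \right)} = 8 r^{2}$ ($g{\left(r \right)} = 8 r r = 8 r^{2}$)
$f{\left(D,z \right)} = 6 z$ ($f{\left(D,z \right)} = z 6 = 6 z$)
$o = -26857$ ($o = 6 \cdot 16 \left(-278\right) - 169 = 96 \left(-278\right) - 169 = -26688 - 169 = -26857$)
$o + g{\left(335 - -302 \right)} = -26857 + 8 \left(335 - -302\right)^{2} = -26857 + 8 \left(335 + 302\right)^{2} = -26857 + 8 \cdot 637^{2} = -26857 + 8 \cdot 405769 = -26857 + 3246152 = 3219295$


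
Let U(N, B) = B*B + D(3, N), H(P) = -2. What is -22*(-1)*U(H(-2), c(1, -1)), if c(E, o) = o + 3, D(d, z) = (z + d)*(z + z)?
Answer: 0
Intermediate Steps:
D(d, z) = 2*z*(d + z) (D(d, z) = (d + z)*(2*z) = 2*z*(d + z))
c(E, o) = 3 + o
U(N, B) = B² + 2*N*(3 + N) (U(N, B) = B*B + 2*N*(3 + N) = B² + 2*N*(3 + N))
-22*(-1)*U(H(-2), c(1, -1)) = -22*(-1)*((3 - 1)² + 2*(-2)*(3 - 2)) = -(-22)*(2² + 2*(-2)*1) = -(-22)*(4 - 4) = -(-22)*0 = -1*0 = 0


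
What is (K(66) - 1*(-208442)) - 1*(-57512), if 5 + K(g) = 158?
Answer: 266107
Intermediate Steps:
K(g) = 153 (K(g) = -5 + 158 = 153)
(K(66) - 1*(-208442)) - 1*(-57512) = (153 - 1*(-208442)) - 1*(-57512) = (153 + 208442) + 57512 = 208595 + 57512 = 266107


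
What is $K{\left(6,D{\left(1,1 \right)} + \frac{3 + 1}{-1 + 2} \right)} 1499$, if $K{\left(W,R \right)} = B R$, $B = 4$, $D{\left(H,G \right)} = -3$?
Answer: $5996$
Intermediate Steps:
$K{\left(W,R \right)} = 4 R$
$K{\left(6,D{\left(1,1 \right)} + \frac{3 + 1}{-1 + 2} \right)} 1499 = 4 \left(-3 + \frac{3 + 1}{-1 + 2}\right) 1499 = 4 \left(-3 + \frac{4}{1}\right) 1499 = 4 \left(-3 + 4 \cdot 1\right) 1499 = 4 \left(-3 + 4\right) 1499 = 4 \cdot 1 \cdot 1499 = 4 \cdot 1499 = 5996$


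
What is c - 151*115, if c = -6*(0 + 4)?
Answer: -17389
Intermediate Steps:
c = -24 (c = -6*4 = -24)
c - 151*115 = -24 - 151*115 = -24 - 17365 = -17389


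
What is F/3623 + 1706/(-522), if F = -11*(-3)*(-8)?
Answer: -3159323/945603 ≈ -3.3411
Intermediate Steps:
F = -264 (F = 33*(-8) = -264)
F/3623 + 1706/(-522) = -264/3623 + 1706/(-522) = -264*1/3623 + 1706*(-1/522) = -264/3623 - 853/261 = -3159323/945603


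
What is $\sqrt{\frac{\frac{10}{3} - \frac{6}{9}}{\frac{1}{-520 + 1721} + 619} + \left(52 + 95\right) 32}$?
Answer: $\frac{\sqrt{1462374881545530}}{557565} \approx 68.586$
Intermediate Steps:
$\sqrt{\frac{\frac{10}{3} - \frac{6}{9}}{\frac{1}{-520 + 1721} + 619} + \left(52 + 95\right) 32} = \sqrt{\frac{10 \cdot \frac{1}{3} - \frac{2}{3}}{\frac{1}{1201} + 619} + 147 \cdot 32} = \sqrt{\frac{\frac{10}{3} - \frac{2}{3}}{\frac{1}{1201} + 619} + 4704} = \sqrt{\frac{8}{3 \cdot \frac{743420}{1201}} + 4704} = \sqrt{\frac{8}{3} \cdot \frac{1201}{743420} + 4704} = \sqrt{\frac{2402}{557565} + 4704} = \sqrt{\frac{2622788162}{557565}} = \frac{\sqrt{1462374881545530}}{557565}$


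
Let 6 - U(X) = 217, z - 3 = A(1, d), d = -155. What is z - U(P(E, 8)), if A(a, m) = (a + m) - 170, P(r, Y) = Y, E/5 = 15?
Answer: -110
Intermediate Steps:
E = 75 (E = 5*15 = 75)
A(a, m) = -170 + a + m
z = -321 (z = 3 + (-170 + 1 - 155) = 3 - 324 = -321)
U(X) = -211 (U(X) = 6 - 1*217 = 6 - 217 = -211)
z - U(P(E, 8)) = -321 - 1*(-211) = -321 + 211 = -110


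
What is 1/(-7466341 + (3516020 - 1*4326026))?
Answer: -1/8276347 ≈ -1.2083e-7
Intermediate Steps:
1/(-7466341 + (3516020 - 1*4326026)) = 1/(-7466341 + (3516020 - 4326026)) = 1/(-7466341 - 810006) = 1/(-8276347) = -1/8276347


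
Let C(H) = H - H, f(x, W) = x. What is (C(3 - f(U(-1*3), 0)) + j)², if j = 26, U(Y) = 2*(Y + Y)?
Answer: 676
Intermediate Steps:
U(Y) = 4*Y (U(Y) = 2*(2*Y) = 4*Y)
C(H) = 0
(C(3 - f(U(-1*3), 0)) + j)² = (0 + 26)² = 26² = 676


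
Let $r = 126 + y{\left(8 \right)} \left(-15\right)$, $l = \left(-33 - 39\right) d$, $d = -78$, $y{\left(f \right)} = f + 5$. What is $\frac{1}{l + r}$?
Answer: $\frac{1}{5547} \approx 0.00018028$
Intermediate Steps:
$y{\left(f \right)} = 5 + f$
$l = 5616$ ($l = \left(-33 - 39\right) \left(-78\right) = \left(-72\right) \left(-78\right) = 5616$)
$r = -69$ ($r = 126 + \left(5 + 8\right) \left(-15\right) = 126 + 13 \left(-15\right) = 126 - 195 = -69$)
$\frac{1}{l + r} = \frac{1}{5616 - 69} = \frac{1}{5547}$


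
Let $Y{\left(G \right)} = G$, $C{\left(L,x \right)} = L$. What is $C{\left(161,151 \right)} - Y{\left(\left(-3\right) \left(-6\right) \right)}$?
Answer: $143$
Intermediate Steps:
$C{\left(161,151 \right)} - Y{\left(\left(-3\right) \left(-6\right) \right)} = 161 - \left(-3\right) \left(-6\right) = 161 - 18 = 143$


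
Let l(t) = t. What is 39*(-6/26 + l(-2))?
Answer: -87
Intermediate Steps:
39*(-6/26 + l(-2)) = 39*(-6/26 - 2) = 39*(-6*1/26 - 2) = 39*(-3/13 - 2) = 39*(-29/13) = -87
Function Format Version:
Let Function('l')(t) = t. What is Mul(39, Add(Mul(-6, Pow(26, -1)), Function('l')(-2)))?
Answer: -87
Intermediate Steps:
Mul(39, Add(Mul(-6, Pow(26, -1)), Function('l')(-2))) = Mul(39, Add(Mul(-6, Pow(26, -1)), -2)) = Mul(39, Add(Mul(-6, Rational(1, 26)), -2)) = Mul(39, Add(Rational(-3, 13), -2)) = Mul(39, Rational(-29, 13)) = -87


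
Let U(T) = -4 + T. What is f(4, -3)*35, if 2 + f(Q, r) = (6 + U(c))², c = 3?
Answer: 805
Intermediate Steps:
f(Q, r) = 23 (f(Q, r) = -2 + (6 + (-4 + 3))² = -2 + (6 - 1)² = -2 + 5² = -2 + 25 = 23)
f(4, -3)*35 = 23*35 = 805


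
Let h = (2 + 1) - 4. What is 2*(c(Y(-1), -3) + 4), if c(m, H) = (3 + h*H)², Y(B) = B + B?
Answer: 80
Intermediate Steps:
h = -1 (h = 3 - 4 = -1)
Y(B) = 2*B
c(m, H) = (3 - H)²
2*(c(Y(-1), -3) + 4) = 2*((3 - 1*(-3))² + 4) = 2*((3 + 3)² + 4) = 2*(6² + 4) = 2*(36 + 4) = 2*40 = 80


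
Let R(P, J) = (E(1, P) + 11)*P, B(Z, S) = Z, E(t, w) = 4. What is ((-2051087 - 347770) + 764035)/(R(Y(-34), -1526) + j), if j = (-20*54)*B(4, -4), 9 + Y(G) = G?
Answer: 1634822/4965 ≈ 329.27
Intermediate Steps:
Y(G) = -9 + G
j = -4320 (j = -20*54*4 = -1080*4 = -4320)
R(P, J) = 15*P (R(P, J) = (4 + 11)*P = 15*P)
((-2051087 - 347770) + 764035)/(R(Y(-34), -1526) + j) = ((-2051087 - 347770) + 764035)/(15*(-9 - 34) - 4320) = (-2398857 + 764035)/(15*(-43) - 4320) = -1634822/(-645 - 4320) = -1634822/(-4965) = -1634822*(-1/4965) = 1634822/4965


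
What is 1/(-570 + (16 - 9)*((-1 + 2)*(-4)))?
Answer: -1/598 ≈ -0.0016722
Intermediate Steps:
1/(-570 + (16 - 9)*((-1 + 2)*(-4))) = 1/(-570 + 7*(1*(-4))) = 1/(-570 + 7*(-4)) = 1/(-570 - 28) = 1/(-598) = -1/598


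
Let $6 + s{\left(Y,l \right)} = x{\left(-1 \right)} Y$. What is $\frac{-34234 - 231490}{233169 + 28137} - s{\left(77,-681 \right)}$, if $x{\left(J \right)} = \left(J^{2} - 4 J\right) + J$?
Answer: $- \frac{39590068}{130653} \approx -303.02$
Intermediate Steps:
$x{\left(J \right)} = J^{2} - 3 J$
$s{\left(Y,l \right)} = -6 + 4 Y$ ($s{\left(Y,l \right)} = -6 + - (-3 - 1) Y = -6 + \left(-1\right) \left(-4\right) Y = -6 + 4 Y$)
$\frac{-34234 - 231490}{233169 + 28137} - s{\left(77,-681 \right)} = \frac{-34234 - 231490}{233169 + 28137} - \left(-6 + 4 \cdot 77\right) = \frac{-34234 - 231490}{261306} - \left(-6 + 308\right) = \left(-34234 - 231490\right) \frac{1}{261306} - 302 = \left(-265724\right) \frac{1}{261306} - 302 = - \frac{132862}{130653} - 302 = - \frac{39590068}{130653}$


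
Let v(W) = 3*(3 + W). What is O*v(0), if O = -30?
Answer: -270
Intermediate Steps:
v(W) = 9 + 3*W
O*v(0) = -30*(9 + 3*0) = -30*(9 + 0) = -30*9 = -270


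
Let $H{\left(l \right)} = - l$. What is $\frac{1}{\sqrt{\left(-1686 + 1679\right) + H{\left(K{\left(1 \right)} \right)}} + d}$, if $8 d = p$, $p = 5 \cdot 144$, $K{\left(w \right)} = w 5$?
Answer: $\frac{15}{1352} - \frac{i \sqrt{3}}{4056} \approx 0.011095 - 0.00042703 i$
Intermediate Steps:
$K{\left(w \right)} = 5 w$
$p = 720$
$d = 90$ ($d = \frac{1}{8} \cdot 720 = 90$)
$\frac{1}{\sqrt{\left(-1686 + 1679\right) + H{\left(K{\left(1 \right)} \right)}} + d} = \frac{1}{\sqrt{\left(-1686 + 1679\right) - 5 \cdot 1} + 90} = \frac{1}{\sqrt{-7 - 5} + 90} = \frac{1}{\sqrt{-12} + 90} = \frac{1}{2 i \sqrt{3} + 90} = \frac{1}{90 + 2 i \sqrt{3}}$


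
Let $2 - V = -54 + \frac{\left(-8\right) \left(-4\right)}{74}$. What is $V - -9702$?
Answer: $\frac{361030}{37} \approx 9757.6$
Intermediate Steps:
$V = \frac{2056}{37}$ ($V = 2 - \left(-54 + \frac{\left(-8\right) \left(-4\right)}{74}\right) = 2 - \left(-54 + 32 \cdot \frac{1}{74}\right) = 2 - \left(-54 + \frac{16}{37}\right) = 2 - - \frac{1982}{37} = 2 + \frac{1982}{37} = \frac{2056}{37} \approx 55.568$)
$V - -9702 = \frac{2056}{37} - -9702 = \frac{2056}{37} + 9702 = \frac{361030}{37}$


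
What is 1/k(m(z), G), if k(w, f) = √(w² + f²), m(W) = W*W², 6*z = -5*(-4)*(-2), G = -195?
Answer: 27*√3668809/18344045 ≈ 0.0028192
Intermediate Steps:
z = -20/3 (z = (-5*(-4)*(-2))/6 = (20*(-2))/6 = (⅙)*(-40) = -20/3 ≈ -6.6667)
m(W) = W³
k(w, f) = √(f² + w²)
1/k(m(z), G) = 1/(√((-195)² + ((-20/3)³)²)) = 1/(√(38025 + (-8000/27)²)) = 1/(√(38025 + 64000000/729)) = 1/(√(91720225/729)) = 1/(5*√3668809/27) = 27*√3668809/18344045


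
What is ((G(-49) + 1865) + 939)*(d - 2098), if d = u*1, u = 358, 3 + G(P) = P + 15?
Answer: -4814580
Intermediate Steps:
G(P) = 12 + P (G(P) = -3 + (P + 15) = -3 + (15 + P) = 12 + P)
d = 358 (d = 358*1 = 358)
((G(-49) + 1865) + 939)*(d - 2098) = (((12 - 49) + 1865) + 939)*(358 - 2098) = ((-37 + 1865) + 939)*(-1740) = (1828 + 939)*(-1740) = 2767*(-1740) = -4814580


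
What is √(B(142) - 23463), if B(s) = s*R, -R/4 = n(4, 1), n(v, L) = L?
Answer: I*√24031 ≈ 155.02*I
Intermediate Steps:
R = -4 (R = -4*1 = -4)
B(s) = -4*s (B(s) = s*(-4) = -4*s)
√(B(142) - 23463) = √(-4*142 - 23463) = √(-568 - 23463) = √(-24031) = I*√24031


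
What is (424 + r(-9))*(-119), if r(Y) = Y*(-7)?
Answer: -57953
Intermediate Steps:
r(Y) = -7*Y
(424 + r(-9))*(-119) = (424 - 7*(-9))*(-119) = (424 + 63)*(-119) = 487*(-119) = -57953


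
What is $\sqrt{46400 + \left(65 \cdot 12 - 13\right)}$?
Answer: $\sqrt{47167} \approx 217.18$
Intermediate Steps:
$\sqrt{46400 + \left(65 \cdot 12 - 13\right)} = \sqrt{46400 + \left(780 - 13\right)} = \sqrt{46400 + 767} = \sqrt{47167}$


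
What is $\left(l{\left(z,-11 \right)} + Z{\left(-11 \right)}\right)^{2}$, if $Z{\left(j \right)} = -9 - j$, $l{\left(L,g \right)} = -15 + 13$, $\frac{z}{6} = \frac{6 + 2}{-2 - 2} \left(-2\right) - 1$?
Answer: $0$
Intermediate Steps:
$z = 18$ ($z = 6 \left(\frac{6 + 2}{-2 - 2} \left(-2\right) - 1\right) = 6 \left(\frac{8}{-4} \left(-2\right) - 1\right) = 6 \left(8 \left(- \frac{1}{4}\right) \left(-2\right) - 1\right) = 6 \left(\left(-2\right) \left(-2\right) - 1\right) = 6 \left(4 - 1\right) = 6 \cdot 3 = 18$)
$l{\left(L,g \right)} = -2$
$\left(l{\left(z,-11 \right)} + Z{\left(-11 \right)}\right)^{2} = \left(-2 - -2\right)^{2} = \left(-2 + \left(-9 + 11\right)\right)^{2} = \left(-2 + 2\right)^{2} = 0^{2} = 0$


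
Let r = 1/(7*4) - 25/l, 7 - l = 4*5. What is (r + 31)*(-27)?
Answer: -323919/364 ≈ -889.89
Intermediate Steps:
l = -13 (l = 7 - 4*5 = 7 - 1*20 = 7 - 20 = -13)
r = 713/364 (r = 1/(7*4) - 25/(-13) = (⅐)*(¼) - 25*(-1/13) = 1/28 + 25/13 = 713/364 ≈ 1.9588)
(r + 31)*(-27) = (713/364 + 31)*(-27) = (11997/364)*(-27) = -323919/364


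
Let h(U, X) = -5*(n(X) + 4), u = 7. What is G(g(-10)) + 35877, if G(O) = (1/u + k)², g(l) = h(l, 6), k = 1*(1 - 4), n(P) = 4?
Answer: 1758373/49 ≈ 35885.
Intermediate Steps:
h(U, X) = -40 (h(U, X) = -5*(4 + 4) = -5*8 = -40)
k = -3 (k = 1*(-3) = -3)
g(l) = -40
G(O) = 400/49 (G(O) = (1/7 - 3)² = (⅐ - 3)² = (-20/7)² = 400/49)
G(g(-10)) + 35877 = 400/49 + 35877 = 1758373/49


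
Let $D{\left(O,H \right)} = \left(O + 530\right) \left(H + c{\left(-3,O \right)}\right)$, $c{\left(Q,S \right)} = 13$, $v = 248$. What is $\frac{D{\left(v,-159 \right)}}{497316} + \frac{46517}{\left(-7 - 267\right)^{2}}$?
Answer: $\frac{3651478921}{9334124004} \approx 0.3912$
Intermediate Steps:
$D{\left(O,H \right)} = \left(13 + H\right) \left(530 + O\right)$ ($D{\left(O,H \right)} = \left(O + 530\right) \left(H + 13\right) = \left(530 + O\right) \left(13 + H\right) = \left(13 + H\right) \left(530 + O\right)$)
$\frac{D{\left(v,-159 \right)}}{497316} + \frac{46517}{\left(-7 - 267\right)^{2}} = \frac{6890 + 13 \cdot 248 + 530 \left(-159\right) - 39432}{497316} + \frac{46517}{\left(-7 - 267\right)^{2}} = \left(6890 + 3224 - 84270 - 39432\right) \frac{1}{497316} + \frac{46517}{\left(-274\right)^{2}} = \left(-113588\right) \frac{1}{497316} + \frac{46517}{75076} = - \frac{28397}{124329} + 46517 \cdot \frac{1}{75076} = - \frac{28397}{124329} + \frac{46517}{75076} = \frac{3651478921}{9334124004}$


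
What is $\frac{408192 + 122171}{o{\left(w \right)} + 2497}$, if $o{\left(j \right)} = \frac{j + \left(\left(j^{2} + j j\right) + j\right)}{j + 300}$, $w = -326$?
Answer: $- \frac{530363}{5653} \approx -93.82$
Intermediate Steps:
$o{\left(j \right)} = \frac{2 j + 2 j^{2}}{300 + j}$ ($o{\left(j \right)} = \frac{j + \left(\left(j^{2} + j^{2}\right) + j\right)}{300 + j} = \frac{j + \left(2 j^{2} + j\right)}{300 + j} = \frac{j + \left(j + 2 j^{2}\right)}{300 + j} = \frac{2 j + 2 j^{2}}{300 + j}$)
$\frac{408192 + 122171}{o{\left(w \right)} + 2497} = \frac{408192 + 122171}{2 \left(-326\right) \frac{1}{300 - 326} \left(1 - 326\right) + 2497} = \frac{530363}{2 \left(-326\right) \frac{1}{-26} \left(-325\right) + 2497} = \frac{530363}{2 \left(-326\right) \left(- \frac{1}{26}\right) \left(-325\right) + 2497} = \frac{530363}{-8150 + 2497} = \frac{530363}{-5653} = 530363 \left(- \frac{1}{5653}\right) = - \frac{530363}{5653}$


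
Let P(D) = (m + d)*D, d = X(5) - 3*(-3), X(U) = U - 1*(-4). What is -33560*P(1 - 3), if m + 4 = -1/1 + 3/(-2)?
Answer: 771880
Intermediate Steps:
X(U) = 4 + U (X(U) = U + 4 = 4 + U)
m = -13/2 (m = -4 + (-1/1 + 3/(-2)) = -4 + (-1*1 + 3*(-1/2)) = -4 + (-1 - 3/2) = -4 - 5/2 = -13/2 ≈ -6.5000)
d = 18 (d = (4 + 5) - 3*(-3) = 9 + 9 = 18)
P(D) = 23*D/2 (P(D) = (-13/2 + 18)*D = 23*D/2)
-33560*P(1 - 3) = -385940*(1 - 3) = -385940*(-2) = -33560*(-23) = 771880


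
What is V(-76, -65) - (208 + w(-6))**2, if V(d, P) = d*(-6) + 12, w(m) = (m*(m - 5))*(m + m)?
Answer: -340588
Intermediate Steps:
w(m) = 2*m**2*(-5 + m) (w(m) = (m*(-5 + m))*(2*m) = 2*m**2*(-5 + m))
V(d, P) = 12 - 6*d (V(d, P) = -6*d + 12 = 12 - 6*d)
V(-76, -65) - (208 + w(-6))**2 = (12 - 6*(-76)) - (208 + 2*(-6)**2*(-5 - 6))**2 = (12 + 456) - (208 + 2*36*(-11))**2 = 468 - (208 - 792)**2 = 468 - 1*(-584)**2 = 468 - 1*341056 = 468 - 341056 = -340588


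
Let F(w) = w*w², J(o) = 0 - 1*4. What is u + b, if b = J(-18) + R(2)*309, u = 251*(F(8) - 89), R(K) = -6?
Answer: 104315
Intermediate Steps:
J(o) = -4 (J(o) = 0 - 4 = -4)
F(w) = w³
u = 106173 (u = 251*(8³ - 89) = 251*(512 - 89) = 251*423 = 106173)
b = -1858 (b = -4 - 6*309 = -4 - 1854 = -1858)
u + b = 106173 - 1858 = 104315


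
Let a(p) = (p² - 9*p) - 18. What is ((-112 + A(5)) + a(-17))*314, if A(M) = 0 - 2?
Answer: 97340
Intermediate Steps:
A(M) = -2
a(p) = -18 + p² - 9*p
((-112 + A(5)) + a(-17))*314 = ((-112 - 2) + (-18 + (-17)² - 9*(-17)))*314 = (-114 + (-18 + 289 + 153))*314 = (-114 + 424)*314 = 310*314 = 97340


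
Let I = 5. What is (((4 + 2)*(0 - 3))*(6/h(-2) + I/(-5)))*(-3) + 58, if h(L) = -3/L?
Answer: 220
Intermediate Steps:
(((4 + 2)*(0 - 3))*(6/h(-2) + I/(-5)))*(-3) + 58 = (((4 + 2)*(0 - 3))*(6/((-3/(-2))) + 5/(-5)))*(-3) + 58 = ((6*(-3))*(6/((-3*(-1/2))) + 5*(-1/5)))*(-3) + 58 = -18*(6/(3/2) - 1)*(-3) + 58 = -18*(6*(2/3) - 1)*(-3) + 58 = -18*(4 - 1)*(-3) + 58 = -18*3*(-3) + 58 = -54*(-3) + 58 = 162 + 58 = 220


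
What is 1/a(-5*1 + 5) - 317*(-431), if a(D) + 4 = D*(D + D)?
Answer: 546507/4 ≈ 1.3663e+5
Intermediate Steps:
a(D) = -4 + 2*D**2 (a(D) = -4 + D*(D + D) = -4 + D*(2*D) = -4 + 2*D**2)
1/a(-5*1 + 5) - 317*(-431) = 1/(-4 + 2*(-5*1 + 5)**2) - 317*(-431) = 1/(-4 + 2*(-5 + 5)**2) + 136627 = 1/(-4 + 2*0**2) + 136627 = 1/(-4 + 2*0) + 136627 = 1/(-4 + 0) + 136627 = 1/(-4) + 136627 = -1/4 + 136627 = 546507/4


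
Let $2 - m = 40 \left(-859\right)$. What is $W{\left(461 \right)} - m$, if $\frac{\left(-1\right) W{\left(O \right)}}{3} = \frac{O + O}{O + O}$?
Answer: $-34365$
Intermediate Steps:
$W{\left(O \right)} = -3$ ($W{\left(O \right)} = - 3 \frac{O + O}{O + O} = - 3 \frac{2 O}{2 O} = - 3 \cdot 2 O \frac{1}{2 O} = \left(-3\right) 1 = -3$)
$m = 34362$ ($m = 2 - 40 \left(-859\right) = 2 - -34360 = 2 + 34360 = 34362$)
$W{\left(461 \right)} - m = -3 - 34362 = -34365$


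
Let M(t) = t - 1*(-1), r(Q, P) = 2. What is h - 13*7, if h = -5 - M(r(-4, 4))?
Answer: -99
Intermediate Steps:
M(t) = 1 + t (M(t) = t + 1 = 1 + t)
h = -8 (h = -5 - (1 + 2) = -5 - 1*3 = -5 - 3 = -8)
h - 13*7 = -8 - 13*7 = -8 - 91 = -99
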